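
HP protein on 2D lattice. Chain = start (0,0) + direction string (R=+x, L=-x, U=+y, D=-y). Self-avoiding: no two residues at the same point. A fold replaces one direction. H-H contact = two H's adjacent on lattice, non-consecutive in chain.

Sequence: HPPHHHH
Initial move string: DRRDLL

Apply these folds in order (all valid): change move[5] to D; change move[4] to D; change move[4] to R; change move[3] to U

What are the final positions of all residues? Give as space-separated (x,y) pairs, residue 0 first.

Answer: (0,0) (0,-1) (1,-1) (2,-1) (2,0) (3,0) (3,-1)

Derivation:
Initial moves: DRRDLL
Fold: move[5]->D => DRRDLD (positions: [(0, 0), (0, -1), (1, -1), (2, -1), (2, -2), (1, -2), (1, -3)])
Fold: move[4]->D => DRRDDD (positions: [(0, 0), (0, -1), (1, -1), (2, -1), (2, -2), (2, -3), (2, -4)])
Fold: move[4]->R => DRRDRD (positions: [(0, 0), (0, -1), (1, -1), (2, -1), (2, -2), (3, -2), (3, -3)])
Fold: move[3]->U => DRRURD (positions: [(0, 0), (0, -1), (1, -1), (2, -1), (2, 0), (3, 0), (3, -1)])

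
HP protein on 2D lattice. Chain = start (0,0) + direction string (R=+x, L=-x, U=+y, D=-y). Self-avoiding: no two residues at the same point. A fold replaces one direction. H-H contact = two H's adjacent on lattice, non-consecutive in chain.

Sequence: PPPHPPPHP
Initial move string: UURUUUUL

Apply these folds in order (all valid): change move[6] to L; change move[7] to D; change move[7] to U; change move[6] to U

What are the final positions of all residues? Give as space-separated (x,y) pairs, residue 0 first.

Initial moves: UURUUUUL
Fold: move[6]->L => UURUUULL (positions: [(0, 0), (0, 1), (0, 2), (1, 2), (1, 3), (1, 4), (1, 5), (0, 5), (-1, 5)])
Fold: move[7]->D => UURUUULD (positions: [(0, 0), (0, 1), (0, 2), (1, 2), (1, 3), (1, 4), (1, 5), (0, 5), (0, 4)])
Fold: move[7]->U => UURUUULU (positions: [(0, 0), (0, 1), (0, 2), (1, 2), (1, 3), (1, 4), (1, 5), (0, 5), (0, 6)])
Fold: move[6]->U => UURUUUUU (positions: [(0, 0), (0, 1), (0, 2), (1, 2), (1, 3), (1, 4), (1, 5), (1, 6), (1, 7)])

Answer: (0,0) (0,1) (0,2) (1,2) (1,3) (1,4) (1,5) (1,6) (1,7)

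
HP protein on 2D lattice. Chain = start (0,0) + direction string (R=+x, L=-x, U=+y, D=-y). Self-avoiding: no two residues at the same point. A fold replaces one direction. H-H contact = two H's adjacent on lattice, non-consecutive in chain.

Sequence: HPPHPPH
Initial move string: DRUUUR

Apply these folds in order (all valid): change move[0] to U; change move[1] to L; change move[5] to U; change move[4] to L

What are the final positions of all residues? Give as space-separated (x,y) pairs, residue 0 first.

Answer: (0,0) (0,1) (-1,1) (-1,2) (-1,3) (-2,3) (-2,4)

Derivation:
Initial moves: DRUUUR
Fold: move[0]->U => URUUUR (positions: [(0, 0), (0, 1), (1, 1), (1, 2), (1, 3), (1, 4), (2, 4)])
Fold: move[1]->L => ULUUUR (positions: [(0, 0), (0, 1), (-1, 1), (-1, 2), (-1, 3), (-1, 4), (0, 4)])
Fold: move[5]->U => ULUUUU (positions: [(0, 0), (0, 1), (-1, 1), (-1, 2), (-1, 3), (-1, 4), (-1, 5)])
Fold: move[4]->L => ULUULU (positions: [(0, 0), (0, 1), (-1, 1), (-1, 2), (-1, 3), (-2, 3), (-2, 4)])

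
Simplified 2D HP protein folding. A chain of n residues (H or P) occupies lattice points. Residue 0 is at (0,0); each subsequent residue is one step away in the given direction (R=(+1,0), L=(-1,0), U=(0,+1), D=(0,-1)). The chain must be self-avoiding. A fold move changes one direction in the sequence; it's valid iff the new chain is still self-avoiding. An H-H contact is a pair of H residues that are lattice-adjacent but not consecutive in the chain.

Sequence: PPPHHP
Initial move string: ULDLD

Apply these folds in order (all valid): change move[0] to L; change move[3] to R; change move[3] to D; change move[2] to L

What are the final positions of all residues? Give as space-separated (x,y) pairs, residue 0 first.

Answer: (0,0) (-1,0) (-2,0) (-3,0) (-3,-1) (-3,-2)

Derivation:
Initial moves: ULDLD
Fold: move[0]->L => LLDLD (positions: [(0, 0), (-1, 0), (-2, 0), (-2, -1), (-3, -1), (-3, -2)])
Fold: move[3]->R => LLDRD (positions: [(0, 0), (-1, 0), (-2, 0), (-2, -1), (-1, -1), (-1, -2)])
Fold: move[3]->D => LLDDD (positions: [(0, 0), (-1, 0), (-2, 0), (-2, -1), (-2, -2), (-2, -3)])
Fold: move[2]->L => LLLDD (positions: [(0, 0), (-1, 0), (-2, 0), (-3, 0), (-3, -1), (-3, -2)])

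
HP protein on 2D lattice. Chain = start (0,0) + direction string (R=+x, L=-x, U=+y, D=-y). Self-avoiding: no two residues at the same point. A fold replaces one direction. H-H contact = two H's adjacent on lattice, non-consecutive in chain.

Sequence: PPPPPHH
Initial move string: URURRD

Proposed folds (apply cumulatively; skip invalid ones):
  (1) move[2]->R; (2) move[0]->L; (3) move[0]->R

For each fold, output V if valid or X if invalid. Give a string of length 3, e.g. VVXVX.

Answer: VXV

Derivation:
Initial: URURRD -> [(0, 0), (0, 1), (1, 1), (1, 2), (2, 2), (3, 2), (3, 1)]
Fold 1: move[2]->R => URRRRD VALID
Fold 2: move[0]->L => LRRRRD INVALID (collision), skipped
Fold 3: move[0]->R => RRRRRD VALID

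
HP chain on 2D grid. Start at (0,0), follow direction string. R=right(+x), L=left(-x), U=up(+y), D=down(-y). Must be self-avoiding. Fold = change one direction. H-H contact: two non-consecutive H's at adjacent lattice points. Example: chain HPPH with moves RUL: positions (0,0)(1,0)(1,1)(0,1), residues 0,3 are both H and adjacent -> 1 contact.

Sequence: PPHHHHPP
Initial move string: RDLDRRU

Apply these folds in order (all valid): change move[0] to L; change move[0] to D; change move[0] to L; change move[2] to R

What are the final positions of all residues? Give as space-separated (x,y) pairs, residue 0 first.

Initial moves: RDLDRRU
Fold: move[0]->L => LDLDRRU (positions: [(0, 0), (-1, 0), (-1, -1), (-2, -1), (-2, -2), (-1, -2), (0, -2), (0, -1)])
Fold: move[0]->D => DDLDRRU (positions: [(0, 0), (0, -1), (0, -2), (-1, -2), (-1, -3), (0, -3), (1, -3), (1, -2)])
Fold: move[0]->L => LDLDRRU (positions: [(0, 0), (-1, 0), (-1, -1), (-2, -1), (-2, -2), (-1, -2), (0, -2), (0, -1)])
Fold: move[2]->R => LDRDRRU (positions: [(0, 0), (-1, 0), (-1, -1), (0, -1), (0, -2), (1, -2), (2, -2), (2, -1)])

Answer: (0,0) (-1,0) (-1,-1) (0,-1) (0,-2) (1,-2) (2,-2) (2,-1)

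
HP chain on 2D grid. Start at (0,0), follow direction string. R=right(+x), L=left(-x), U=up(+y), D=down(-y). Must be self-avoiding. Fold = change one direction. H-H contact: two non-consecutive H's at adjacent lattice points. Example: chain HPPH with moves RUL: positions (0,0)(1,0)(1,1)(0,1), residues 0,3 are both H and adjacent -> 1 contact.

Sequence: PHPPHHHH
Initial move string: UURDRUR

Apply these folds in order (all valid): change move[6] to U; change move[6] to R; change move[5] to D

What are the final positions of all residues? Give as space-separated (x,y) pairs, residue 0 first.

Answer: (0,0) (0,1) (0,2) (1,2) (1,1) (2,1) (2,0) (3,0)

Derivation:
Initial moves: UURDRUR
Fold: move[6]->U => UURDRUU (positions: [(0, 0), (0, 1), (0, 2), (1, 2), (1, 1), (2, 1), (2, 2), (2, 3)])
Fold: move[6]->R => UURDRUR (positions: [(0, 0), (0, 1), (0, 2), (1, 2), (1, 1), (2, 1), (2, 2), (3, 2)])
Fold: move[5]->D => UURDRDR (positions: [(0, 0), (0, 1), (0, 2), (1, 2), (1, 1), (2, 1), (2, 0), (3, 0)])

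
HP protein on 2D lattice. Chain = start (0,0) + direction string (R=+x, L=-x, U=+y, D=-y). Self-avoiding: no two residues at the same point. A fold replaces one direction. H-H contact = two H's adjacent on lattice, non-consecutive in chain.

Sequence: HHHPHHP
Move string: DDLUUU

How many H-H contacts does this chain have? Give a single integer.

Answer: 2

Derivation:
Positions: [(0, 0), (0, -1), (0, -2), (-1, -2), (-1, -1), (-1, 0), (-1, 1)]
H-H contact: residue 0 @(0,0) - residue 5 @(-1, 0)
H-H contact: residue 1 @(0,-1) - residue 4 @(-1, -1)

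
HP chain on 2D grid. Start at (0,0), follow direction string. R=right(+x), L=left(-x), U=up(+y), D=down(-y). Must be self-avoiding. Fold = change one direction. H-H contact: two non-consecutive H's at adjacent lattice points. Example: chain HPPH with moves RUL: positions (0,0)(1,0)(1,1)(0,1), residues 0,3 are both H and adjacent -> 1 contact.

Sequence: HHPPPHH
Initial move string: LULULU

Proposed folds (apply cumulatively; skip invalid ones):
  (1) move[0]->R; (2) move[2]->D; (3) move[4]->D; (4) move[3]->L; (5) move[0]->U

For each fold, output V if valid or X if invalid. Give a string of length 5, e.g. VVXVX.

Answer: VXXVV

Derivation:
Initial: LULULU -> [(0, 0), (-1, 0), (-1, 1), (-2, 1), (-2, 2), (-3, 2), (-3, 3)]
Fold 1: move[0]->R => RULULU VALID
Fold 2: move[2]->D => RUDULU INVALID (collision), skipped
Fold 3: move[4]->D => RULUDU INVALID (collision), skipped
Fold 4: move[3]->L => RULLLU VALID
Fold 5: move[0]->U => UULLLU VALID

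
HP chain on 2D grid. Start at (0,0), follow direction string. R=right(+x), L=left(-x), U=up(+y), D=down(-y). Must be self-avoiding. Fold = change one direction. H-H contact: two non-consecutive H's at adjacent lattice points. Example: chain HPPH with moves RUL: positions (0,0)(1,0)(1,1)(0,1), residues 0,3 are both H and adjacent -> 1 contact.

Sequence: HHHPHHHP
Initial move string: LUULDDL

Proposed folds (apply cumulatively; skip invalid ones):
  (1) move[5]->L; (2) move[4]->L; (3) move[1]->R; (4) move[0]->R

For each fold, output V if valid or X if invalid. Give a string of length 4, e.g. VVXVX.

Initial: LUULDDL -> [(0, 0), (-1, 0), (-1, 1), (-1, 2), (-2, 2), (-2, 1), (-2, 0), (-3, 0)]
Fold 1: move[5]->L => LUULDLL VALID
Fold 2: move[4]->L => LUULLLL VALID
Fold 3: move[1]->R => LRULLLL INVALID (collision), skipped
Fold 4: move[0]->R => RUULLLL VALID

Answer: VVXV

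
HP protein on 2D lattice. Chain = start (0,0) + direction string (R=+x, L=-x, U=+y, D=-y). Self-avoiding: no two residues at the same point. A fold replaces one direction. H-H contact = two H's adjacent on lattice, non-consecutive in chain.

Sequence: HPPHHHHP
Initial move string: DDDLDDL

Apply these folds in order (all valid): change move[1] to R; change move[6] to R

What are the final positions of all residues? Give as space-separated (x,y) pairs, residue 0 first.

Initial moves: DDDLDDL
Fold: move[1]->R => DRDLDDL (positions: [(0, 0), (0, -1), (1, -1), (1, -2), (0, -2), (0, -3), (0, -4), (-1, -4)])
Fold: move[6]->R => DRDLDDR (positions: [(0, 0), (0, -1), (1, -1), (1, -2), (0, -2), (0, -3), (0, -4), (1, -4)])

Answer: (0,0) (0,-1) (1,-1) (1,-2) (0,-2) (0,-3) (0,-4) (1,-4)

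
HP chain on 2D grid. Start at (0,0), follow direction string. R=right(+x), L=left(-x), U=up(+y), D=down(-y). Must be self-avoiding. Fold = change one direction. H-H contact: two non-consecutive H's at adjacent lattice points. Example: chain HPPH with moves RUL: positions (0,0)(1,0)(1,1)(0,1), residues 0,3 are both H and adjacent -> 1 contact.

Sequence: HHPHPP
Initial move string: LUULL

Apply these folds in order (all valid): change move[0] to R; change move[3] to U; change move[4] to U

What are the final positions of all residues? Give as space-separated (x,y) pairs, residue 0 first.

Answer: (0,0) (1,0) (1,1) (1,2) (1,3) (1,4)

Derivation:
Initial moves: LUULL
Fold: move[0]->R => RUULL (positions: [(0, 0), (1, 0), (1, 1), (1, 2), (0, 2), (-1, 2)])
Fold: move[3]->U => RUUUL (positions: [(0, 0), (1, 0), (1, 1), (1, 2), (1, 3), (0, 3)])
Fold: move[4]->U => RUUUU (positions: [(0, 0), (1, 0), (1, 1), (1, 2), (1, 3), (1, 4)])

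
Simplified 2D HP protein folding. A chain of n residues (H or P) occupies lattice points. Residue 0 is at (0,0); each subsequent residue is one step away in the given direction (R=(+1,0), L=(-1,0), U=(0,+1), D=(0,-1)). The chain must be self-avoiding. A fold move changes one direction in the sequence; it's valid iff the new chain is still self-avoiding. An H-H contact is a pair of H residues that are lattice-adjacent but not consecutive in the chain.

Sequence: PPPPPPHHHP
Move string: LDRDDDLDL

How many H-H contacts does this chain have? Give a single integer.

Positions: [(0, 0), (-1, 0), (-1, -1), (0, -1), (0, -2), (0, -3), (0, -4), (-1, -4), (-1, -5), (-2, -5)]
No H-H contacts found.

Answer: 0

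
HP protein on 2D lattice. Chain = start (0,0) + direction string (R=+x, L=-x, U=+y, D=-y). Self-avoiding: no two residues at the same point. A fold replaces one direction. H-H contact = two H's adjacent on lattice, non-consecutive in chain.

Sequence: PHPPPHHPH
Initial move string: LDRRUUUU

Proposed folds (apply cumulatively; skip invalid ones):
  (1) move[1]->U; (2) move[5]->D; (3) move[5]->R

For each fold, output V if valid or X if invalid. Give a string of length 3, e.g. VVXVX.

Initial: LDRRUUUU -> [(0, 0), (-1, 0), (-1, -1), (0, -1), (1, -1), (1, 0), (1, 1), (1, 2), (1, 3)]
Fold 1: move[1]->U => LURRUUUU VALID
Fold 2: move[5]->D => LURRUDUU INVALID (collision), skipped
Fold 3: move[5]->R => LURRURUU VALID

Answer: VXV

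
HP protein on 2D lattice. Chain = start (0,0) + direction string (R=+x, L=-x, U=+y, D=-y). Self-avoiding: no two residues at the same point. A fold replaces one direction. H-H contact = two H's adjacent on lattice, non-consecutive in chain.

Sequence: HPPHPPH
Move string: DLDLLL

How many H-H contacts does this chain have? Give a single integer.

Answer: 0

Derivation:
Positions: [(0, 0), (0, -1), (-1, -1), (-1, -2), (-2, -2), (-3, -2), (-4, -2)]
No H-H contacts found.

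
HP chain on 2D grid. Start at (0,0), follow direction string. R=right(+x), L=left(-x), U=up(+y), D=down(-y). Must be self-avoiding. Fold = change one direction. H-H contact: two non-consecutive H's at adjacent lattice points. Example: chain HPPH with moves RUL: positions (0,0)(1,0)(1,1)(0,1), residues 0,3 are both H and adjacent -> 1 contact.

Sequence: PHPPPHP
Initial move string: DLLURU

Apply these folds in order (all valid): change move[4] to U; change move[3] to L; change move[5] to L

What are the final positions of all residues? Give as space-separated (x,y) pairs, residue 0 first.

Initial moves: DLLURU
Fold: move[4]->U => DLLUUU (positions: [(0, 0), (0, -1), (-1, -1), (-2, -1), (-2, 0), (-2, 1), (-2, 2)])
Fold: move[3]->L => DLLLUU (positions: [(0, 0), (0, -1), (-1, -1), (-2, -1), (-3, -1), (-3, 0), (-3, 1)])
Fold: move[5]->L => DLLLUL (positions: [(0, 0), (0, -1), (-1, -1), (-2, -1), (-3, -1), (-3, 0), (-4, 0)])

Answer: (0,0) (0,-1) (-1,-1) (-2,-1) (-3,-1) (-3,0) (-4,0)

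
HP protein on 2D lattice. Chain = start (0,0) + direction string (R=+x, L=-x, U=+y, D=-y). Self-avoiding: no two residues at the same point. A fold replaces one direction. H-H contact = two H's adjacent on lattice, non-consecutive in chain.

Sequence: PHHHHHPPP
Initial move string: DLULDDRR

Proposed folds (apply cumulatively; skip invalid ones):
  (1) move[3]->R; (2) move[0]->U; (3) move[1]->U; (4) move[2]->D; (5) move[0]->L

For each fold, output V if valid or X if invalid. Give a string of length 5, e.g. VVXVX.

Answer: XXXVV

Derivation:
Initial: DLULDDRR -> [(0, 0), (0, -1), (-1, -1), (-1, 0), (-2, 0), (-2, -1), (-2, -2), (-1, -2), (0, -2)]
Fold 1: move[3]->R => DLURDDRR INVALID (collision), skipped
Fold 2: move[0]->U => ULULDDRR INVALID (collision), skipped
Fold 3: move[1]->U => DUULDDRR INVALID (collision), skipped
Fold 4: move[2]->D => DLDLDDRR VALID
Fold 5: move[0]->L => LLDLDDRR VALID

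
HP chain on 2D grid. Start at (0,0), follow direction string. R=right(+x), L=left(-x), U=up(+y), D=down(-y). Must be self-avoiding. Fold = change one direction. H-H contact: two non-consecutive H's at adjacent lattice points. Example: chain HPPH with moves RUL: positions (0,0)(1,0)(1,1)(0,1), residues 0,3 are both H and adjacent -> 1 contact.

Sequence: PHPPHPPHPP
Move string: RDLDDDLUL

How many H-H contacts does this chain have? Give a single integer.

Answer: 0

Derivation:
Positions: [(0, 0), (1, 0), (1, -1), (0, -1), (0, -2), (0, -3), (0, -4), (-1, -4), (-1, -3), (-2, -3)]
No H-H contacts found.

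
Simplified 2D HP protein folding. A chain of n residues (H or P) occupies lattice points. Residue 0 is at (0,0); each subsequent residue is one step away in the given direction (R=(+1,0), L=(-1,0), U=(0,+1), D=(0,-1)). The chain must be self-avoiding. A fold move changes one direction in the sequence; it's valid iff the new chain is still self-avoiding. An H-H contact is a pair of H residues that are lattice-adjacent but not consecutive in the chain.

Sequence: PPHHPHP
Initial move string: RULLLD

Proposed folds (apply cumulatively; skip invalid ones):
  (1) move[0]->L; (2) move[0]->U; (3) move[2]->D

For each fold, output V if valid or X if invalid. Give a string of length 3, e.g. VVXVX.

Answer: VVX

Derivation:
Initial: RULLLD -> [(0, 0), (1, 0), (1, 1), (0, 1), (-1, 1), (-2, 1), (-2, 0)]
Fold 1: move[0]->L => LULLLD VALID
Fold 2: move[0]->U => UULLLD VALID
Fold 3: move[2]->D => UUDLLD INVALID (collision), skipped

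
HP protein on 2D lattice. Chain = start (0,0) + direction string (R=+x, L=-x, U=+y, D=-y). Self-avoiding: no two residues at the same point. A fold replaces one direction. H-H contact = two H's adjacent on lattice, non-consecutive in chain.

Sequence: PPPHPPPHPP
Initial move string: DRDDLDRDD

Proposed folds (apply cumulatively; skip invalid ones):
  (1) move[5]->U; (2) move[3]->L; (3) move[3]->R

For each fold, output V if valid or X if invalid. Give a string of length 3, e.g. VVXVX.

Answer: XVX

Derivation:
Initial: DRDDLDRDD -> [(0, 0), (0, -1), (1, -1), (1, -2), (1, -3), (0, -3), (0, -4), (1, -4), (1, -5), (1, -6)]
Fold 1: move[5]->U => DRDDLURDD INVALID (collision), skipped
Fold 2: move[3]->L => DRDLLDRDD VALID
Fold 3: move[3]->R => DRDRLDRDD INVALID (collision), skipped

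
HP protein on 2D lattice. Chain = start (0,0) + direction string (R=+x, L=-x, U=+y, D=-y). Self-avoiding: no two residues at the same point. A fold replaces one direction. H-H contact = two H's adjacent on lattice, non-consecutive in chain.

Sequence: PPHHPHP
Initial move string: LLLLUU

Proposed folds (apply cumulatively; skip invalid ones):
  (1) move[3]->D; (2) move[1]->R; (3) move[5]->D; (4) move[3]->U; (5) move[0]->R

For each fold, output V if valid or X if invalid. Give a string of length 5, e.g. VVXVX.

Answer: XXXVX

Derivation:
Initial: LLLLUU -> [(0, 0), (-1, 0), (-2, 0), (-3, 0), (-4, 0), (-4, 1), (-4, 2)]
Fold 1: move[3]->D => LLLDUU INVALID (collision), skipped
Fold 2: move[1]->R => LRLLUU INVALID (collision), skipped
Fold 3: move[5]->D => LLLLUD INVALID (collision), skipped
Fold 4: move[3]->U => LLLUUU VALID
Fold 5: move[0]->R => RLLUUU INVALID (collision), skipped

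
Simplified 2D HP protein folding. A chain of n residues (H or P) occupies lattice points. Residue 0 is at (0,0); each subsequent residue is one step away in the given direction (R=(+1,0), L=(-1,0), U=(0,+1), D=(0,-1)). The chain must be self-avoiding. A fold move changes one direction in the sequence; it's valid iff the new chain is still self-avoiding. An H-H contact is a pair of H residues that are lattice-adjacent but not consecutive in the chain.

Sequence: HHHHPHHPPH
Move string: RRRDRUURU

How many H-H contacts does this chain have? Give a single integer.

Positions: [(0, 0), (1, 0), (2, 0), (3, 0), (3, -1), (4, -1), (4, 0), (4, 1), (5, 1), (5, 2)]
H-H contact: residue 3 @(3,0) - residue 6 @(4, 0)

Answer: 1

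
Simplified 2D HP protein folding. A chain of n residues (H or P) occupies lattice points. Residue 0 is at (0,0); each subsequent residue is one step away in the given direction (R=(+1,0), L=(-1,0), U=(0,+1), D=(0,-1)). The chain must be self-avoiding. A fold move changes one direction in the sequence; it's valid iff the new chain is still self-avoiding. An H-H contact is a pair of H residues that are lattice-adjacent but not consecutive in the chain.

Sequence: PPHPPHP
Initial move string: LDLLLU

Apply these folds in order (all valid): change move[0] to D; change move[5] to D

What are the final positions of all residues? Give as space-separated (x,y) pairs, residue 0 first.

Answer: (0,0) (0,-1) (0,-2) (-1,-2) (-2,-2) (-3,-2) (-3,-3)

Derivation:
Initial moves: LDLLLU
Fold: move[0]->D => DDLLLU (positions: [(0, 0), (0, -1), (0, -2), (-1, -2), (-2, -2), (-3, -2), (-3, -1)])
Fold: move[5]->D => DDLLLD (positions: [(0, 0), (0, -1), (0, -2), (-1, -2), (-2, -2), (-3, -2), (-3, -3)])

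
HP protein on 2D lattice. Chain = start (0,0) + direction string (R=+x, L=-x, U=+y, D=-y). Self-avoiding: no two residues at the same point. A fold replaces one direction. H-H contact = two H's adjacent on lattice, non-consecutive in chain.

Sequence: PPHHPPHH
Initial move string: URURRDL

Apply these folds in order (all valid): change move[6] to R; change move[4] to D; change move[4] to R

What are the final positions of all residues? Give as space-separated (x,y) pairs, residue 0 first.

Initial moves: URURRDL
Fold: move[6]->R => URURRDR (positions: [(0, 0), (0, 1), (1, 1), (1, 2), (2, 2), (3, 2), (3, 1), (4, 1)])
Fold: move[4]->D => URURDDR (positions: [(0, 0), (0, 1), (1, 1), (1, 2), (2, 2), (2, 1), (2, 0), (3, 0)])
Fold: move[4]->R => URURRDR (positions: [(0, 0), (0, 1), (1, 1), (1, 2), (2, 2), (3, 2), (3, 1), (4, 1)])

Answer: (0,0) (0,1) (1,1) (1,2) (2,2) (3,2) (3,1) (4,1)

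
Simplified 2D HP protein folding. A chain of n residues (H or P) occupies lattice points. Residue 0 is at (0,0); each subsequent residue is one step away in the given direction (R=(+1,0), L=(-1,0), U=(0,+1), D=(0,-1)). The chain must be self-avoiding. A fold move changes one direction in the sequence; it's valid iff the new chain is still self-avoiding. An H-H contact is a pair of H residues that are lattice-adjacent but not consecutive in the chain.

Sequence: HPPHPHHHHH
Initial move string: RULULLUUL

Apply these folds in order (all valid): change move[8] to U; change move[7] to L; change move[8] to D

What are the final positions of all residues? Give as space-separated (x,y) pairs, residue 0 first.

Initial moves: RULULLUUL
Fold: move[8]->U => RULULLUUU (positions: [(0, 0), (1, 0), (1, 1), (0, 1), (0, 2), (-1, 2), (-2, 2), (-2, 3), (-2, 4), (-2, 5)])
Fold: move[7]->L => RULULLULU (positions: [(0, 0), (1, 0), (1, 1), (0, 1), (0, 2), (-1, 2), (-2, 2), (-2, 3), (-3, 3), (-3, 4)])
Fold: move[8]->D => RULULLULD (positions: [(0, 0), (1, 0), (1, 1), (0, 1), (0, 2), (-1, 2), (-2, 2), (-2, 3), (-3, 3), (-3, 2)])

Answer: (0,0) (1,0) (1,1) (0,1) (0,2) (-1,2) (-2,2) (-2,3) (-3,3) (-3,2)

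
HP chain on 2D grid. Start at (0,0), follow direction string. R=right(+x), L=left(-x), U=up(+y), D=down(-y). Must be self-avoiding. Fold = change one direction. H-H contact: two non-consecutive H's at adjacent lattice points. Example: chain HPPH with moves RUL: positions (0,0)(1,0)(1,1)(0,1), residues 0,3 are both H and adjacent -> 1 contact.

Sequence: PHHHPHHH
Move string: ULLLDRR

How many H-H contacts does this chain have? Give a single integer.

Positions: [(0, 0), (0, 1), (-1, 1), (-2, 1), (-3, 1), (-3, 0), (-2, 0), (-1, 0)]
H-H contact: residue 2 @(-1,1) - residue 7 @(-1, 0)
H-H contact: residue 3 @(-2,1) - residue 6 @(-2, 0)

Answer: 2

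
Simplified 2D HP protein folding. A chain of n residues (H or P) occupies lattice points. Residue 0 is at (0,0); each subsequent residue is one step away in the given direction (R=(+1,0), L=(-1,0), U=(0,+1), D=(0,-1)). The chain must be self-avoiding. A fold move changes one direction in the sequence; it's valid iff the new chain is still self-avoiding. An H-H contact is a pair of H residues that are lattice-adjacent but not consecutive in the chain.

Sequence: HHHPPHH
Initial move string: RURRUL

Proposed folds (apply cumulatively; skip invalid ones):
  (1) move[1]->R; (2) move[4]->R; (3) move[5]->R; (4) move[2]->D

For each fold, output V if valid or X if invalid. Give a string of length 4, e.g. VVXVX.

Initial: RURRUL -> [(0, 0), (1, 0), (1, 1), (2, 1), (3, 1), (3, 2), (2, 2)]
Fold 1: move[1]->R => RRRRUL VALID
Fold 2: move[4]->R => RRRRRL INVALID (collision), skipped
Fold 3: move[5]->R => RRRRUR VALID
Fold 4: move[2]->D => RRDRUR VALID

Answer: VXVV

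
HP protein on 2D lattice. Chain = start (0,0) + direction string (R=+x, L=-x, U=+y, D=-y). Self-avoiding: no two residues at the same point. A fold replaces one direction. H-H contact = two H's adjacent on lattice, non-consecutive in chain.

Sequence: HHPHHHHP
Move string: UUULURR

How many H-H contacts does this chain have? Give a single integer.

Positions: [(0, 0), (0, 1), (0, 2), (0, 3), (-1, 3), (-1, 4), (0, 4), (1, 4)]
H-H contact: residue 3 @(0,3) - residue 6 @(0, 4)

Answer: 1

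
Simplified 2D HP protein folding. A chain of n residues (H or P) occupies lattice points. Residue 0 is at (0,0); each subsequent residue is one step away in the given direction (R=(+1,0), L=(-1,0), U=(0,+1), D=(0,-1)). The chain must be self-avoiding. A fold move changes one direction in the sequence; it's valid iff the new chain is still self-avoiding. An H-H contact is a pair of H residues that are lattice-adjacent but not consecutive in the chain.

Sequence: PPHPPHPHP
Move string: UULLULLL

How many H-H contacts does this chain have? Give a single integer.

Answer: 0

Derivation:
Positions: [(0, 0), (0, 1), (0, 2), (-1, 2), (-2, 2), (-2, 3), (-3, 3), (-4, 3), (-5, 3)]
No H-H contacts found.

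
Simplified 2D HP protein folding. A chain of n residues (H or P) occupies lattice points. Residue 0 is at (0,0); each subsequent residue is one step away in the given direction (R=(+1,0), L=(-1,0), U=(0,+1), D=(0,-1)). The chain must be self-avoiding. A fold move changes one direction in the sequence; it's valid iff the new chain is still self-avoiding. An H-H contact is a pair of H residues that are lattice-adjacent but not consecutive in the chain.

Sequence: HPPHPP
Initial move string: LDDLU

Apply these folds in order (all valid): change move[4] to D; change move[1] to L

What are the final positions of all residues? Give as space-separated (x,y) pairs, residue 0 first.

Answer: (0,0) (-1,0) (-2,0) (-2,-1) (-3,-1) (-3,-2)

Derivation:
Initial moves: LDDLU
Fold: move[4]->D => LDDLD (positions: [(0, 0), (-1, 0), (-1, -1), (-1, -2), (-2, -2), (-2, -3)])
Fold: move[1]->L => LLDLD (positions: [(0, 0), (-1, 0), (-2, 0), (-2, -1), (-3, -1), (-3, -2)])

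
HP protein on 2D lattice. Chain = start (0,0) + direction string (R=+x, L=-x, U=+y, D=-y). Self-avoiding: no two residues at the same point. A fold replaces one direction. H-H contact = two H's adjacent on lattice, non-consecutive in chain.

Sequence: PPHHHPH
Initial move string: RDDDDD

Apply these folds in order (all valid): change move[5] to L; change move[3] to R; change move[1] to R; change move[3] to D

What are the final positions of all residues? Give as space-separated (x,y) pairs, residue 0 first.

Answer: (0,0) (1,0) (2,0) (2,-1) (2,-2) (2,-3) (1,-3)

Derivation:
Initial moves: RDDDDD
Fold: move[5]->L => RDDDDL (positions: [(0, 0), (1, 0), (1, -1), (1, -2), (1, -3), (1, -4), (0, -4)])
Fold: move[3]->R => RDDRDL (positions: [(0, 0), (1, 0), (1, -1), (1, -2), (2, -2), (2, -3), (1, -3)])
Fold: move[1]->R => RRDRDL (positions: [(0, 0), (1, 0), (2, 0), (2, -1), (3, -1), (3, -2), (2, -2)])
Fold: move[3]->D => RRDDDL (positions: [(0, 0), (1, 0), (2, 0), (2, -1), (2, -2), (2, -3), (1, -3)])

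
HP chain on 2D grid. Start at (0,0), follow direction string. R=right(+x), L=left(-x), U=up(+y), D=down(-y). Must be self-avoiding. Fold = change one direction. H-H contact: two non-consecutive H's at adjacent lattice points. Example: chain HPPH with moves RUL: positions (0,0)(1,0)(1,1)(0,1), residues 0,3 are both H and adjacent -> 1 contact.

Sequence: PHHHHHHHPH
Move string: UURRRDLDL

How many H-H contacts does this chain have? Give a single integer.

Positions: [(0, 0), (0, 1), (0, 2), (1, 2), (2, 2), (3, 2), (3, 1), (2, 1), (2, 0), (1, 0)]
H-H contact: residue 4 @(2,2) - residue 7 @(2, 1)

Answer: 1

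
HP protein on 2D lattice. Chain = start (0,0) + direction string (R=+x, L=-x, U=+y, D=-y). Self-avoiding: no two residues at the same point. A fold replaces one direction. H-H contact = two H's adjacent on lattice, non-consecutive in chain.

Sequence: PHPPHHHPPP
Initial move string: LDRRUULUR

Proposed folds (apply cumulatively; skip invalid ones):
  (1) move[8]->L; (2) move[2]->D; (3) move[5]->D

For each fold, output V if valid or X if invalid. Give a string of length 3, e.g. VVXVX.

Initial: LDRRUULUR -> [(0, 0), (-1, 0), (-1, -1), (0, -1), (1, -1), (1, 0), (1, 1), (0, 1), (0, 2), (1, 2)]
Fold 1: move[8]->L => LDRRUULUL VALID
Fold 2: move[2]->D => LDDRUULUL INVALID (collision), skipped
Fold 3: move[5]->D => LDRRUDLUL INVALID (collision), skipped

Answer: VXX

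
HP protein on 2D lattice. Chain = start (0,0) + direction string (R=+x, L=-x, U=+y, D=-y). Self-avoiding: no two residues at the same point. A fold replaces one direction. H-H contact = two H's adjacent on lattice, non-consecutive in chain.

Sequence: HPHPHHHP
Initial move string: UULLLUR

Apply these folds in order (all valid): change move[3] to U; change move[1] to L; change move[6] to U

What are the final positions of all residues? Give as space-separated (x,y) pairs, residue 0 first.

Answer: (0,0) (0,1) (-1,1) (-2,1) (-2,2) (-3,2) (-3,3) (-3,4)

Derivation:
Initial moves: UULLLUR
Fold: move[3]->U => UULULUR (positions: [(0, 0), (0, 1), (0, 2), (-1, 2), (-1, 3), (-2, 3), (-2, 4), (-1, 4)])
Fold: move[1]->L => ULLULUR (positions: [(0, 0), (0, 1), (-1, 1), (-2, 1), (-2, 2), (-3, 2), (-3, 3), (-2, 3)])
Fold: move[6]->U => ULLULUU (positions: [(0, 0), (0, 1), (-1, 1), (-2, 1), (-2, 2), (-3, 2), (-3, 3), (-3, 4)])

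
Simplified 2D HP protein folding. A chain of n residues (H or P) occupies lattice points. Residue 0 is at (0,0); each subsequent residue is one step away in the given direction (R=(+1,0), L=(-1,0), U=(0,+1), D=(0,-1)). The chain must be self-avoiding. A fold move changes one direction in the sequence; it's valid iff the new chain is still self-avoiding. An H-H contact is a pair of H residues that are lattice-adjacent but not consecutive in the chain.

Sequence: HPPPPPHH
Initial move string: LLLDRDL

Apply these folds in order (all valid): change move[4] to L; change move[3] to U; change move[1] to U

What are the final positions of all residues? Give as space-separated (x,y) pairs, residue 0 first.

Initial moves: LLLDRDL
Fold: move[4]->L => LLLDLDL (positions: [(0, 0), (-1, 0), (-2, 0), (-3, 0), (-3, -1), (-4, -1), (-4, -2), (-5, -2)])
Fold: move[3]->U => LLLULDL (positions: [(0, 0), (-1, 0), (-2, 0), (-3, 0), (-3, 1), (-4, 1), (-4, 0), (-5, 0)])
Fold: move[1]->U => LULULDL (positions: [(0, 0), (-1, 0), (-1, 1), (-2, 1), (-2, 2), (-3, 2), (-3, 1), (-4, 1)])

Answer: (0,0) (-1,0) (-1,1) (-2,1) (-2,2) (-3,2) (-3,1) (-4,1)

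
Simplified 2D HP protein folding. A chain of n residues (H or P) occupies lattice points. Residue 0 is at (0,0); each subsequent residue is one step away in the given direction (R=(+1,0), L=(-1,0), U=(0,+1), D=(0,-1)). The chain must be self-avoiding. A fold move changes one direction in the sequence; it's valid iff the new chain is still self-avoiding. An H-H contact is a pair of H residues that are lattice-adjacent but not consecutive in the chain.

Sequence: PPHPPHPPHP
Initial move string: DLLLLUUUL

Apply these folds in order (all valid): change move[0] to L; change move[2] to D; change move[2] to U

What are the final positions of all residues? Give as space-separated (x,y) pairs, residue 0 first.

Answer: (0,0) (-1,0) (-2,0) (-2,1) (-3,1) (-4,1) (-4,2) (-4,3) (-4,4) (-5,4)

Derivation:
Initial moves: DLLLLUUUL
Fold: move[0]->L => LLLLLUUUL (positions: [(0, 0), (-1, 0), (-2, 0), (-3, 0), (-4, 0), (-5, 0), (-5, 1), (-5, 2), (-5, 3), (-6, 3)])
Fold: move[2]->D => LLDLLUUUL (positions: [(0, 0), (-1, 0), (-2, 0), (-2, -1), (-3, -1), (-4, -1), (-4, 0), (-4, 1), (-4, 2), (-5, 2)])
Fold: move[2]->U => LLULLUUUL (positions: [(0, 0), (-1, 0), (-2, 0), (-2, 1), (-3, 1), (-4, 1), (-4, 2), (-4, 3), (-4, 4), (-5, 4)])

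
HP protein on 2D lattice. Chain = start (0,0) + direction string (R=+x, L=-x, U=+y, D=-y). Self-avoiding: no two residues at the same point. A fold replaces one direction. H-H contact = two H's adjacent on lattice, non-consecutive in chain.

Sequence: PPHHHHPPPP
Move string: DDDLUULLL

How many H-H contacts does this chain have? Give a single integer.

Answer: 1

Derivation:
Positions: [(0, 0), (0, -1), (0, -2), (0, -3), (-1, -3), (-1, -2), (-1, -1), (-2, -1), (-3, -1), (-4, -1)]
H-H contact: residue 2 @(0,-2) - residue 5 @(-1, -2)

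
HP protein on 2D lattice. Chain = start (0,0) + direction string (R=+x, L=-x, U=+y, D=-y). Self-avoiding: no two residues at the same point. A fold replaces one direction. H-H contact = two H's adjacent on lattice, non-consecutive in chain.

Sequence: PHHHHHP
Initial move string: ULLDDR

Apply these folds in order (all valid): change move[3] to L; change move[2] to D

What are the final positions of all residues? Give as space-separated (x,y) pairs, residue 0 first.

Initial moves: ULLDDR
Fold: move[3]->L => ULLLDR (positions: [(0, 0), (0, 1), (-1, 1), (-2, 1), (-3, 1), (-3, 0), (-2, 0)])
Fold: move[2]->D => ULDLDR (positions: [(0, 0), (0, 1), (-1, 1), (-1, 0), (-2, 0), (-2, -1), (-1, -1)])

Answer: (0,0) (0,1) (-1,1) (-1,0) (-2,0) (-2,-1) (-1,-1)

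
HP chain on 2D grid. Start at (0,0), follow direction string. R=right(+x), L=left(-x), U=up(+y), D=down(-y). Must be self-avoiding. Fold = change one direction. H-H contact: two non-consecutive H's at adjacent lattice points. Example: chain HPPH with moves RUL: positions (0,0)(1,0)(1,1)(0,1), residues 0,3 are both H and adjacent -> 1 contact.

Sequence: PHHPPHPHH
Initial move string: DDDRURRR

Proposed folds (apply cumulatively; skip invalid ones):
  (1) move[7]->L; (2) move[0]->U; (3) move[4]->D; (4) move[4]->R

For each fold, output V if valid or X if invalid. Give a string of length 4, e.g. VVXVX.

Answer: XXVV

Derivation:
Initial: DDDRURRR -> [(0, 0), (0, -1), (0, -2), (0, -3), (1, -3), (1, -2), (2, -2), (3, -2), (4, -2)]
Fold 1: move[7]->L => DDDRURRL INVALID (collision), skipped
Fold 2: move[0]->U => UDDRURRR INVALID (collision), skipped
Fold 3: move[4]->D => DDDRDRRR VALID
Fold 4: move[4]->R => DDDRRRRR VALID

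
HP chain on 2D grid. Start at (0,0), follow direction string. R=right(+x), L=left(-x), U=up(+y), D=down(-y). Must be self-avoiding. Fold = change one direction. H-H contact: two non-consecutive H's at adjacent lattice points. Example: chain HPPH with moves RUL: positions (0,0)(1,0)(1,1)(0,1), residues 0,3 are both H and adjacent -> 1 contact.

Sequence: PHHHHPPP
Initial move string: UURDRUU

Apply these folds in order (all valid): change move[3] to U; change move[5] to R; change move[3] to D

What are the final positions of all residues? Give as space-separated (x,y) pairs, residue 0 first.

Answer: (0,0) (0,1) (0,2) (1,2) (1,1) (2,1) (3,1) (3,2)

Derivation:
Initial moves: UURDRUU
Fold: move[3]->U => UURURUU (positions: [(0, 0), (0, 1), (0, 2), (1, 2), (1, 3), (2, 3), (2, 4), (2, 5)])
Fold: move[5]->R => UURURRU (positions: [(0, 0), (0, 1), (0, 2), (1, 2), (1, 3), (2, 3), (3, 3), (3, 4)])
Fold: move[3]->D => UURDRRU (positions: [(0, 0), (0, 1), (0, 2), (1, 2), (1, 1), (2, 1), (3, 1), (3, 2)])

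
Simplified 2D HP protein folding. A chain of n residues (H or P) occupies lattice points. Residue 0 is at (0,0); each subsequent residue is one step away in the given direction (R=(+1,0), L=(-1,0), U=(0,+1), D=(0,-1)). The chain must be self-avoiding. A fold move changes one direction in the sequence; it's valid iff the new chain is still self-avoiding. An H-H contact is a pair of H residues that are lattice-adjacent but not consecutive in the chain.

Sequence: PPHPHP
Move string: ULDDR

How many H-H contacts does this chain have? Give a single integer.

Answer: 0

Derivation:
Positions: [(0, 0), (0, 1), (-1, 1), (-1, 0), (-1, -1), (0, -1)]
No H-H contacts found.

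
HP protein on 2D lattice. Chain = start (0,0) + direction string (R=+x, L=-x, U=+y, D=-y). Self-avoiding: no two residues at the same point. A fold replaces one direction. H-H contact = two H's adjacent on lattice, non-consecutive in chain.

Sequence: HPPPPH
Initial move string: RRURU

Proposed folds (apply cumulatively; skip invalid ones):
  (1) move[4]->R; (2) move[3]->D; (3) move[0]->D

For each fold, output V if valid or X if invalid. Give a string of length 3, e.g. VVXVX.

Initial: RRURU -> [(0, 0), (1, 0), (2, 0), (2, 1), (3, 1), (3, 2)]
Fold 1: move[4]->R => RRURR VALID
Fold 2: move[3]->D => RRUDR INVALID (collision), skipped
Fold 3: move[0]->D => DRURR VALID

Answer: VXV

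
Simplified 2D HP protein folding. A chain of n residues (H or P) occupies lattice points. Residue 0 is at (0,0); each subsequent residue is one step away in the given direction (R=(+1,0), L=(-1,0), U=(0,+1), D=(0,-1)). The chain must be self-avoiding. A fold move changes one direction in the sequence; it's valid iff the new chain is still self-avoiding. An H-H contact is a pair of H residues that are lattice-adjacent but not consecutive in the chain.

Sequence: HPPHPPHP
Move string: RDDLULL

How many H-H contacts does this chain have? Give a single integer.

Positions: [(0, 0), (1, 0), (1, -1), (1, -2), (0, -2), (0, -1), (-1, -1), (-2, -1)]
No H-H contacts found.

Answer: 0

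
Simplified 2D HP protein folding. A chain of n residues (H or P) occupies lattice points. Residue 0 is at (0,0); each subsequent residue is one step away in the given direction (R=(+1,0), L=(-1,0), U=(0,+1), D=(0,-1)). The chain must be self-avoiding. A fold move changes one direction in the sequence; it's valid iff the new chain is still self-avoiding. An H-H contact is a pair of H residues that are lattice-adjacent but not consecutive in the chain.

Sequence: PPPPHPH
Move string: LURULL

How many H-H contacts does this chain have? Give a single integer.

Positions: [(0, 0), (-1, 0), (-1, 1), (0, 1), (0, 2), (-1, 2), (-2, 2)]
No H-H contacts found.

Answer: 0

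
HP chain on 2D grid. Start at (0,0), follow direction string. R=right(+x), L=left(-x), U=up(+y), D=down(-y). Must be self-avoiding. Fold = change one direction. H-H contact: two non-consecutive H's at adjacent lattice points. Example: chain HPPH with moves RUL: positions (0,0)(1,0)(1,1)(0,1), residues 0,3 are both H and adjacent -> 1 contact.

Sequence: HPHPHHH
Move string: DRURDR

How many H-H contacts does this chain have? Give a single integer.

Answer: 1

Derivation:
Positions: [(0, 0), (0, -1), (1, -1), (1, 0), (2, 0), (2, -1), (3, -1)]
H-H contact: residue 2 @(1,-1) - residue 5 @(2, -1)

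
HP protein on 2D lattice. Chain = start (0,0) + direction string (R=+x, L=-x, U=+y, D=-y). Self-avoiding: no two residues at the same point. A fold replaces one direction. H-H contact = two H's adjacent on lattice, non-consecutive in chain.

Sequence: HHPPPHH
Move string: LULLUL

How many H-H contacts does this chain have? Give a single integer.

Positions: [(0, 0), (-1, 0), (-1, 1), (-2, 1), (-3, 1), (-3, 2), (-4, 2)]
No H-H contacts found.

Answer: 0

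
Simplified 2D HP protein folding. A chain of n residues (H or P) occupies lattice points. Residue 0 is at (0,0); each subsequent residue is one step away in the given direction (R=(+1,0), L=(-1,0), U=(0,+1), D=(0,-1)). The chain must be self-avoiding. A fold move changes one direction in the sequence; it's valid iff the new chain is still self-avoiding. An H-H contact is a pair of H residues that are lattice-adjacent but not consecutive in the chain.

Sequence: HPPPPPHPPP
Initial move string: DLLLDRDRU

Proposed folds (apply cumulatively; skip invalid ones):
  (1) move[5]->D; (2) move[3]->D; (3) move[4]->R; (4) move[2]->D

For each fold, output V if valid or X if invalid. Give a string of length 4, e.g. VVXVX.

Initial: DLLLDRDRU -> [(0, 0), (0, -1), (-1, -1), (-2, -1), (-3, -1), (-3, -2), (-2, -2), (-2, -3), (-1, -3), (-1, -2)]
Fold 1: move[5]->D => DLLLDDDRU VALID
Fold 2: move[3]->D => DLLDDDDRU VALID
Fold 3: move[4]->R => DLLDRDDRU VALID
Fold 4: move[2]->D => DLDDRDDRU VALID

Answer: VVVV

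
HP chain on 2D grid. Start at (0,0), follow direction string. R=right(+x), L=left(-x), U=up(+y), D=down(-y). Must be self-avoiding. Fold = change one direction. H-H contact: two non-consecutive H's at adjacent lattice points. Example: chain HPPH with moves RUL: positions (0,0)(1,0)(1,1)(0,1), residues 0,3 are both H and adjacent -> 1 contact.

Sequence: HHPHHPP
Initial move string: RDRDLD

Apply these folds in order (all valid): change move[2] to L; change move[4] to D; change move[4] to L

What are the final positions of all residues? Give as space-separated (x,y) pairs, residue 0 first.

Initial moves: RDRDLD
Fold: move[2]->L => RDLDLD (positions: [(0, 0), (1, 0), (1, -1), (0, -1), (0, -2), (-1, -2), (-1, -3)])
Fold: move[4]->D => RDLDDD (positions: [(0, 0), (1, 0), (1, -1), (0, -1), (0, -2), (0, -3), (0, -4)])
Fold: move[4]->L => RDLDLD (positions: [(0, 0), (1, 0), (1, -1), (0, -1), (0, -2), (-1, -2), (-1, -3)])

Answer: (0,0) (1,0) (1,-1) (0,-1) (0,-2) (-1,-2) (-1,-3)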